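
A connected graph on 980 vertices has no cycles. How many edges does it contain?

A tree on n vertices always has exactly n - 1 edges.
For n = 980: edges = 980 - 1 = 979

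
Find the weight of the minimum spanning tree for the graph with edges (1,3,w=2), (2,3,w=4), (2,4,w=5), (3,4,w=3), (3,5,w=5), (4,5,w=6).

Apply Kruskal's algorithm (sort edges by weight, add if no cycle):

Sorted edges by weight:
  (1,3) w=2
  (3,4) w=3
  (2,3) w=4
  (2,4) w=5
  (3,5) w=5
  (4,5) w=6

Add edge (1,3) w=2 -- no cycle. Running total: 2
Add edge (3,4) w=3 -- no cycle. Running total: 5
Add edge (2,3) w=4 -- no cycle. Running total: 9
Skip edge (2,4) w=5 -- would create cycle
Add edge (3,5) w=5 -- no cycle. Running total: 14

MST edges: (1,3,w=2), (3,4,w=3), (2,3,w=4), (3,5,w=5)
Total MST weight: 2 + 3 + 4 + 5 = 14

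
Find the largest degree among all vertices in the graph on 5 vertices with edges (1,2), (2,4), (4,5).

Step 1: Count edges incident to each vertex:
  deg(1) = 1 (neighbors: 2)
  deg(2) = 2 (neighbors: 1, 4)
  deg(3) = 0 (neighbors: none)
  deg(4) = 2 (neighbors: 2, 5)
  deg(5) = 1 (neighbors: 4)

Step 2: Find maximum:
  max(1, 2, 0, 2, 1) = 2 (vertex 2)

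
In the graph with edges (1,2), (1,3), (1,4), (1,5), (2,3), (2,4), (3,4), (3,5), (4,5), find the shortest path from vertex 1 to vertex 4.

Step 1: Build adjacency list:
  1: 2, 3, 4, 5
  2: 1, 3, 4
  3: 1, 2, 4, 5
  4: 1, 2, 3, 5
  5: 1, 3, 4

Step 2: BFS from vertex 1 to find shortest path to 4:
  vertex 2 reached at distance 1
  vertex 3 reached at distance 1
  vertex 4 reached at distance 1

Step 3: Shortest path: 1 -> 4
Path length: 1 edge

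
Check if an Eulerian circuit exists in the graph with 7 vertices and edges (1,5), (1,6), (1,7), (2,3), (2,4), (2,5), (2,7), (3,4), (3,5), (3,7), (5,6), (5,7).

Step 1: Find the degree of each vertex:
  deg(1) = 3
  deg(2) = 4
  deg(3) = 4
  deg(4) = 2
  deg(5) = 5
  deg(6) = 2
  deg(7) = 4

Step 2: Count vertices with odd degree:
  Odd-degree vertices: 1, 5 (2 total)

Step 3: Apply Euler's theorem:
  - Eulerian circuit exists iff graph is connected and all vertices have even degree
  - Eulerian path exists iff graph is connected and has 0 or 2 odd-degree vertices

Graph is connected with exactly 2 odd-degree vertices (1, 5).
Eulerian path exists (starting and ending at the odd-degree vertices), but no Eulerian circuit.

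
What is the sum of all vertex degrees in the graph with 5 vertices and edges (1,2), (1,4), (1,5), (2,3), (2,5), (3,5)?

Step 1: Count edges incident to each vertex:
  deg(1) = 3 (neighbors: 2, 4, 5)
  deg(2) = 3 (neighbors: 1, 3, 5)
  deg(3) = 2 (neighbors: 2, 5)
  deg(4) = 1 (neighbors: 1)
  deg(5) = 3 (neighbors: 1, 2, 3)

Step 2: Sum all degrees:
  3 + 3 + 2 + 1 + 3 = 12

Verification: sum of degrees = 2 * |E| = 2 * 6 = 12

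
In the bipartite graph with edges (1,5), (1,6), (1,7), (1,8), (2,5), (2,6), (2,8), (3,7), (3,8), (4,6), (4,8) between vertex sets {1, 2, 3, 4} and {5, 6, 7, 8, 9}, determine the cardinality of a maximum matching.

Step 1: List the neighbors of each left vertex:
  1: 5, 6, 7, 8
  2: 5, 6, 8
  3: 7, 8
  4: 6, 8

Step 2: Greedily match left vertices, then look for augmenting paths:
  Match 1 -- 5
  Match 2 -- 6
  Match 3 -- 7
  Match 4 -- 8
  No augmenting path remains.

Step 3: Verify this is maximum:
  Matching size 4 = min(|L|, |R|) = min(4, 5), which is an upper bound, so this matching is maximum.

Maximum matching: {(1,5), (2,6), (3,7), (4,8)}
Size: 4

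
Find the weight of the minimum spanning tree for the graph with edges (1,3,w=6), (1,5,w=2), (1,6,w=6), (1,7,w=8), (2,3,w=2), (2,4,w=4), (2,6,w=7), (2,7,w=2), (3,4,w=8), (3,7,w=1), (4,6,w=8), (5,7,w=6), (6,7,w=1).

Apply Kruskal's algorithm (sort edges by weight, add if no cycle):

Sorted edges by weight:
  (3,7) w=1
  (6,7) w=1
  (1,5) w=2
  (2,3) w=2
  (2,7) w=2
  (2,4) w=4
  (1,3) w=6
  (1,6) w=6
  (5,7) w=6
  (2,6) w=7
  (1,7) w=8
  (3,4) w=8
  (4,6) w=8

Add edge (3,7) w=1 -- no cycle. Running total: 1
Add edge (6,7) w=1 -- no cycle. Running total: 2
Add edge (1,5) w=2 -- no cycle. Running total: 4
Add edge (2,3) w=2 -- no cycle. Running total: 6
Skip edge (2,7) w=2 -- would create cycle
Add edge (2,4) w=4 -- no cycle. Running total: 10
Add edge (1,3) w=6 -- no cycle. Running total: 16

MST edges: (3,7,w=1), (6,7,w=1), (1,5,w=2), (2,3,w=2), (2,4,w=4), (1,3,w=6)
Total MST weight: 1 + 1 + 2 + 2 + 4 + 6 = 16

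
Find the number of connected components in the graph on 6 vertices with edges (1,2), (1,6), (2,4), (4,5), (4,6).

Step 1: Build adjacency list from edges:
  1: 2, 6
  2: 1, 4
  3: (none)
  4: 2, 5, 6
  5: 4
  6: 1, 4

Step 2: Run BFS/DFS from vertex 1:
  Visited: {1, 2, 6, 4, 5}
  Reached 5 of 6 vertices

Step 3: Only 5 of 6 vertices reached. Graph is disconnected.
Connected components: {1, 2, 4, 5, 6}, {3}
Number of connected components: 2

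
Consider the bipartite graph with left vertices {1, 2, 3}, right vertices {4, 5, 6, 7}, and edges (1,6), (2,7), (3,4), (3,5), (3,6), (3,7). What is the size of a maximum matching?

Step 1: List the neighbors of each left vertex:
  1: 6
  2: 7
  3: 4, 5, 6, 7

Step 2: Greedily match left vertices, then look for augmenting paths:
  Match 1 -- 6
  Match 2 -- 7
  Match 3 -- 4
  No augmenting path remains.

Step 3: Verify this is maximum:
  Matching size 3 = min(|L|, |R|) = min(3, 4), which is an upper bound, so this matching is maximum.

Maximum matching: {(1,6), (2,7), (3,4)}
Size: 3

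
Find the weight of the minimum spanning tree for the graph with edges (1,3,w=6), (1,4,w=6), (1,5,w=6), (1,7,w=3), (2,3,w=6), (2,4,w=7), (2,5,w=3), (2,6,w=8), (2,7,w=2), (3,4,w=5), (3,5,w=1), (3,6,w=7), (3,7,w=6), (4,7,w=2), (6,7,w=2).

Apply Kruskal's algorithm (sort edges by weight, add if no cycle):

Sorted edges by weight:
  (3,5) w=1
  (2,7) w=2
  (4,7) w=2
  (6,7) w=2
  (1,7) w=3
  (2,5) w=3
  (3,4) w=5
  (1,5) w=6
  (1,4) w=6
  (1,3) w=6
  (2,3) w=6
  (3,7) w=6
  (2,4) w=7
  (3,6) w=7
  (2,6) w=8

Add edge (3,5) w=1 -- no cycle. Running total: 1
Add edge (2,7) w=2 -- no cycle. Running total: 3
Add edge (4,7) w=2 -- no cycle. Running total: 5
Add edge (6,7) w=2 -- no cycle. Running total: 7
Add edge (1,7) w=3 -- no cycle. Running total: 10
Add edge (2,5) w=3 -- no cycle. Running total: 13

MST edges: (3,5,w=1), (2,7,w=2), (4,7,w=2), (6,7,w=2), (1,7,w=3), (2,5,w=3)
Total MST weight: 1 + 2 + 2 + 2 + 3 + 3 = 13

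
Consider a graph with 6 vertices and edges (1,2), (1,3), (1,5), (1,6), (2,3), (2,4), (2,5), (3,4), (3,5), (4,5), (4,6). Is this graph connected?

Step 1: Build adjacency list from edges:
  1: 2, 3, 5, 6
  2: 1, 3, 4, 5
  3: 1, 2, 4, 5
  4: 2, 3, 5, 6
  5: 1, 2, 3, 4
  6: 1, 4

Step 2: Run BFS/DFS from vertex 1:
  Visited: {1, 2, 3, 5, 6, 4}
  Reached 6 of 6 vertices

Step 3: All 6 vertices reached from vertex 1, so the graph is connected.
Answer: Yes, the graph is connected.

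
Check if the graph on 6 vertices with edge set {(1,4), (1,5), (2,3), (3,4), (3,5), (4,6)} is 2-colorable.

Step 1: Attempt 2-coloring using BFS:
  Start at vertex 1, assign color 0
  Color vertex 4 with color 1 (neighbor of 1)
  Color vertex 5 with color 1 (neighbor of 1)
  Color vertex 3 with color 0 (neighbor of 4)
  Color vertex 6 with color 0 (neighbor of 4)
  Color vertex 2 with color 1 (neighbor of 3)

Step 2: 2-coloring succeeded. No conflicts found.
  Set A (color 0): {1, 3, 6}
  Set B (color 1): {2, 4, 5}

The graph is bipartite with partition {1, 3, 6}, {2, 4, 5}.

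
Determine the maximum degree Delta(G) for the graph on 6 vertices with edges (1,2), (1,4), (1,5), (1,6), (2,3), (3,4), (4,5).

Step 1: Count edges incident to each vertex:
  deg(1) = 4 (neighbors: 2, 4, 5, 6)
  deg(2) = 2 (neighbors: 1, 3)
  deg(3) = 2 (neighbors: 2, 4)
  deg(4) = 3 (neighbors: 1, 3, 5)
  deg(5) = 2 (neighbors: 1, 4)
  deg(6) = 1 (neighbors: 1)

Step 2: Find maximum:
  max(4, 2, 2, 3, 2, 1) = 4 (vertex 1)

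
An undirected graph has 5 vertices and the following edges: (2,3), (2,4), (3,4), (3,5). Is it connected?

Step 1: Build adjacency list from edges:
  1: (none)
  2: 3, 4
  3: 2, 4, 5
  4: 2, 3
  5: 3

Step 2: Run BFS/DFS from vertex 1:
  Visited: {1}
  Reached 1 of 5 vertices

Step 3: Only 1 of 5 vertices reached. Graph is disconnected.
Connected components: {1}, {2, 3, 4, 5}
Answer: No, the graph is not connected (2 components).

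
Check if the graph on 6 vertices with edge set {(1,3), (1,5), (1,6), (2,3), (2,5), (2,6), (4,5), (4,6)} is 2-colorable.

Step 1: Attempt 2-coloring using BFS:
  Start at vertex 1, assign color 0
  Color vertex 3 with color 1 (neighbor of 1)
  Color vertex 5 with color 1 (neighbor of 1)
  Color vertex 6 with color 1 (neighbor of 1)
  Color vertex 2 with color 0 (neighbor of 3)
  Color vertex 4 with color 0 (neighbor of 5)

Step 2: 2-coloring succeeded. No conflicts found.
  Set A (color 0): {1, 2, 4}
  Set B (color 1): {3, 5, 6}

The graph is bipartite with partition {1, 2, 4}, {3, 5, 6}.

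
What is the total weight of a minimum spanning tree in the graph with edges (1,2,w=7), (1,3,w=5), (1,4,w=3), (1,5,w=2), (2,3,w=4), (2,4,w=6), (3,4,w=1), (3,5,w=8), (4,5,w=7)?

Apply Kruskal's algorithm (sort edges by weight, add if no cycle):

Sorted edges by weight:
  (3,4) w=1
  (1,5) w=2
  (1,4) w=3
  (2,3) w=4
  (1,3) w=5
  (2,4) w=6
  (1,2) w=7
  (4,5) w=7
  (3,5) w=8

Add edge (3,4) w=1 -- no cycle. Running total: 1
Add edge (1,5) w=2 -- no cycle. Running total: 3
Add edge (1,4) w=3 -- no cycle. Running total: 6
Add edge (2,3) w=4 -- no cycle. Running total: 10

MST edges: (3,4,w=1), (1,5,w=2), (1,4,w=3), (2,3,w=4)
Total MST weight: 1 + 2 + 3 + 4 = 10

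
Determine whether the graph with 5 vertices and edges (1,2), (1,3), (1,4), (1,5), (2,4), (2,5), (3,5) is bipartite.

Step 1: Attempt 2-coloring using BFS:
  Start at vertex 1, assign color 0
  Color vertex 2 with color 1 (neighbor of 1)
  Color vertex 3 with color 1 (neighbor of 1)
  Color vertex 4 with color 1 (neighbor of 1)
  Color vertex 5 with color 1 (neighbor of 1)

Step 2: Conflict found! Vertices 2 and 4 are adjacent but have the same color.
This means the graph contains an odd cycle.

The graph is NOT bipartite.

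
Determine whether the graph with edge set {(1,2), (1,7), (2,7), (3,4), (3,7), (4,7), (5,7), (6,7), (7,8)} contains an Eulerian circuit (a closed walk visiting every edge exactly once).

Step 1: Find the degree of each vertex:
  deg(1) = 2
  deg(2) = 2
  deg(3) = 2
  deg(4) = 2
  deg(5) = 1
  deg(6) = 1
  deg(7) = 7
  deg(8) = 1

Step 2: Count vertices with odd degree:
  Odd-degree vertices: 5, 6, 7, 8 (4 total)

Step 3: Apply Euler's theorem:
  - Eulerian circuit exists iff graph is connected and all vertices have even degree
  - Eulerian path exists iff graph is connected and has 0 or 2 odd-degree vertices

Graph has 4 odd-degree vertices (need 0 or 2).
Neither Eulerian path nor Eulerian circuit exists.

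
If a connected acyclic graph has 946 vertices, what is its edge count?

A tree on n vertices always has exactly n - 1 edges.
For n = 946: edges = 946 - 1 = 945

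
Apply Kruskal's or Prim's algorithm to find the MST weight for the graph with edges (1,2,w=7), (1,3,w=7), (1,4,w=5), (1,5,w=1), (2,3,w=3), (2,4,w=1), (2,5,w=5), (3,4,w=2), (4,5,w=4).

Apply Kruskal's algorithm (sort edges by weight, add if no cycle):

Sorted edges by weight:
  (1,5) w=1
  (2,4) w=1
  (3,4) w=2
  (2,3) w=3
  (4,5) w=4
  (1,4) w=5
  (2,5) w=5
  (1,3) w=7
  (1,2) w=7

Add edge (1,5) w=1 -- no cycle. Running total: 1
Add edge (2,4) w=1 -- no cycle. Running total: 2
Add edge (3,4) w=2 -- no cycle. Running total: 4
Skip edge (2,3) w=3 -- would create cycle
Add edge (4,5) w=4 -- no cycle. Running total: 8

MST edges: (1,5,w=1), (2,4,w=1), (3,4,w=2), (4,5,w=4)
Total MST weight: 1 + 1 + 2 + 4 = 8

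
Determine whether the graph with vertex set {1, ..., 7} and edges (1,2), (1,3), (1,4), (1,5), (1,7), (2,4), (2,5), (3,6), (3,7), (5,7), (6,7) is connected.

Step 1: Build adjacency list from edges:
  1: 2, 3, 4, 5, 7
  2: 1, 4, 5
  3: 1, 6, 7
  4: 1, 2
  5: 1, 2, 7
  6: 3, 7
  7: 1, 3, 5, 6

Step 2: Run BFS/DFS from vertex 1:
  Visited: {1, 2, 3, 4, 5, 7, 6}
  Reached 7 of 7 vertices

Step 3: All 7 vertices reached from vertex 1, so the graph is connected.
Answer: Yes, the graph is connected.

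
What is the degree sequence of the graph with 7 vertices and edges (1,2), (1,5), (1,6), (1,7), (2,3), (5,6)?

Step 1: Count edges incident to each vertex:
  deg(1) = 4 (neighbors: 2, 5, 6, 7)
  deg(2) = 2 (neighbors: 1, 3)
  deg(3) = 1 (neighbors: 2)
  deg(4) = 0 (neighbors: none)
  deg(5) = 2 (neighbors: 1, 6)
  deg(6) = 2 (neighbors: 1, 5)
  deg(7) = 1 (neighbors: 1)

Step 2: Sort degrees in non-increasing order:
  Degrees: [4, 2, 1, 0, 2, 2, 1] -> sorted: [4, 2, 2, 2, 1, 1, 0]

Degree sequence: [4, 2, 2, 2, 1, 1, 0]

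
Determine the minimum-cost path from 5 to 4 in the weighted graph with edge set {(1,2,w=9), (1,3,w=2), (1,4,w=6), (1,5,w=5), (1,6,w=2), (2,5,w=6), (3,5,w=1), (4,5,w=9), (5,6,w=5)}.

Step 1: Build adjacency list with weights:
  1: 2(w=9), 3(w=2), 4(w=6), 5(w=5), 6(w=2)
  2: 1(w=9), 5(w=6)
  3: 1(w=2), 5(w=1)
  4: 1(w=6), 5(w=9)
  5: 1(w=5), 2(w=6), 3(w=1), 4(w=9), 6(w=5)
  6: 1(w=2), 5(w=5)

Step 2: Apply Dijkstra's algorithm from vertex 5:
  Visit vertex 5 (distance=0)
    Update dist[1] = 5
    Update dist[2] = 6
    Update dist[3] = 1
    Update dist[4] = 9
    Update dist[6] = 5
  Visit vertex 3 (distance=1)
    Update dist[1] = 3
  Visit vertex 1 (distance=3)
  Visit vertex 6 (distance=5)
  Visit vertex 2 (distance=6)
  Visit vertex 4 (distance=9)

Step 3: Shortest path: 5 -> 4
Total weight: 9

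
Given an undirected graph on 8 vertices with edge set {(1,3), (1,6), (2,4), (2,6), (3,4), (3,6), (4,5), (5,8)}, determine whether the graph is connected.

Step 1: Build adjacency list from edges:
  1: 3, 6
  2: 4, 6
  3: 1, 4, 6
  4: 2, 3, 5
  5: 4, 8
  6: 1, 2, 3
  7: (none)
  8: 5

Step 2: Run BFS/DFS from vertex 1:
  Visited: {1, 3, 6, 4, 2, 5, 8}
  Reached 7 of 8 vertices

Step 3: Only 7 of 8 vertices reached. Graph is disconnected.
Connected components: {1, 2, 3, 4, 5, 6, 8}, {7}
Answer: No, the graph is not connected (2 components).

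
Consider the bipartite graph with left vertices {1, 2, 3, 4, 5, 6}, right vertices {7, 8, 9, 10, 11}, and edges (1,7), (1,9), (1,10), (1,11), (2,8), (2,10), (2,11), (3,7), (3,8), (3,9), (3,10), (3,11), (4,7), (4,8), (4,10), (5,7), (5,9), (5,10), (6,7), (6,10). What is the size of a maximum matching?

Step 1: List the neighbors of each left vertex:
  1: 7, 9, 10, 11
  2: 8, 10, 11
  3: 7, 8, 9, 10, 11
  4: 7, 8, 10
  5: 7, 9, 10
  6: 7, 10

Step 2: Greedily match left vertices, then look for augmenting paths:
  Match 1 -- 11
  Match 2 -- 8
  Match 3 -- 9
  Match 4 -- 10
  Match 5 -- 7
  No augmenting path remains.

Step 3: Verify this is maximum:
  Matching size 5 = min(|L|, |R|) = min(6, 5), which is an upper bound, so this matching is maximum.

Maximum matching: {(1,11), (2,8), (3,9), (4,10), (5,7)}
Size: 5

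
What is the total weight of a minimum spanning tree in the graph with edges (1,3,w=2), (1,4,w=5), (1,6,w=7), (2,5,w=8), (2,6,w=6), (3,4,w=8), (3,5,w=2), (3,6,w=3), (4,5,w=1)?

Apply Kruskal's algorithm (sort edges by weight, add if no cycle):

Sorted edges by weight:
  (4,5) w=1
  (1,3) w=2
  (3,5) w=2
  (3,6) w=3
  (1,4) w=5
  (2,6) w=6
  (1,6) w=7
  (2,5) w=8
  (3,4) w=8

Add edge (4,5) w=1 -- no cycle. Running total: 1
Add edge (1,3) w=2 -- no cycle. Running total: 3
Add edge (3,5) w=2 -- no cycle. Running total: 5
Add edge (3,6) w=3 -- no cycle. Running total: 8
Skip edge (1,4) w=5 -- would create cycle
Add edge (2,6) w=6 -- no cycle. Running total: 14

MST edges: (4,5,w=1), (1,3,w=2), (3,5,w=2), (3,6,w=3), (2,6,w=6)
Total MST weight: 1 + 2 + 2 + 3 + 6 = 14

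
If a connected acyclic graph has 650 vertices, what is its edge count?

A tree on n vertices always has exactly n - 1 edges.
For n = 650: edges = 650 - 1 = 649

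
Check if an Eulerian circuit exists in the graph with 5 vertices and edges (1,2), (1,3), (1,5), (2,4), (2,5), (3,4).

Step 1: Find the degree of each vertex:
  deg(1) = 3
  deg(2) = 3
  deg(3) = 2
  deg(4) = 2
  deg(5) = 2

Step 2: Count vertices with odd degree:
  Odd-degree vertices: 1, 2 (2 total)

Step 3: Apply Euler's theorem:
  - Eulerian circuit exists iff graph is connected and all vertices have even degree
  - Eulerian path exists iff graph is connected and has 0 or 2 odd-degree vertices

Graph is connected with exactly 2 odd-degree vertices (1, 2).
Eulerian path exists (starting and ending at the odd-degree vertices), but no Eulerian circuit.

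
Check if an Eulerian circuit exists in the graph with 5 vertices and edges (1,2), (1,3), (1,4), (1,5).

Step 1: Find the degree of each vertex:
  deg(1) = 4
  deg(2) = 1
  deg(3) = 1
  deg(4) = 1
  deg(5) = 1

Step 2: Count vertices with odd degree:
  Odd-degree vertices: 2, 3, 4, 5 (4 total)

Step 3: Apply Euler's theorem:
  - Eulerian circuit exists iff graph is connected and all vertices have even degree
  - Eulerian path exists iff graph is connected and has 0 or 2 odd-degree vertices

Graph has 4 odd-degree vertices (need 0 or 2).
Neither Eulerian path nor Eulerian circuit exists.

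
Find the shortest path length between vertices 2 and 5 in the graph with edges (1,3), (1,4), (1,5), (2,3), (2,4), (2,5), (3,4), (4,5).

Step 1: Build adjacency list:
  1: 3, 4, 5
  2: 3, 4, 5
  3: 1, 2, 4
  4: 1, 2, 3, 5
  5: 1, 2, 4

Step 2: BFS from vertex 2 to find shortest path to 5:
  vertex 3 reached at distance 1
  vertex 4 reached at distance 1
  vertex 5 reached at distance 1

Step 3: Shortest path: 2 -> 5
Path length: 1 edge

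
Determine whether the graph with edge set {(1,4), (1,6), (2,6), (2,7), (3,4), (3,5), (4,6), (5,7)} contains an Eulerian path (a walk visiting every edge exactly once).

Step 1: Find the degree of each vertex:
  deg(1) = 2
  deg(2) = 2
  deg(3) = 2
  deg(4) = 3
  deg(5) = 2
  deg(6) = 3
  deg(7) = 2

Step 2: Count vertices with odd degree:
  Odd-degree vertices: 4, 6 (2 total)

Step 3: Apply Euler's theorem:
  - Eulerian circuit exists iff graph is connected and all vertices have even degree
  - Eulerian path exists iff graph is connected and has 0 or 2 odd-degree vertices

Graph is connected with exactly 2 odd-degree vertices (4, 6).
Eulerian path exists (starting and ending at the odd-degree vertices), but no Eulerian circuit.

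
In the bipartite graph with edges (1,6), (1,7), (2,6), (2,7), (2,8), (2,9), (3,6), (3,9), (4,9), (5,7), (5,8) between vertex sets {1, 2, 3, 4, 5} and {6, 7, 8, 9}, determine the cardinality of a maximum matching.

Step 1: List the neighbors of each left vertex:
  1: 6, 7
  2: 6, 7, 8, 9
  3: 6, 9
  4: 9
  5: 7, 8

Step 2: Greedily match left vertices, then look for augmenting paths:
  Match 1 -- 6
  Match 2 -- 7
  Match 3 -- 9
  Match 5 -- 8
  No augmenting path remains.

Step 3: Verify this is maximum:
  Matching size 4 = min(|L|, |R|) = min(5, 4), which is an upper bound, so this matching is maximum.

Maximum matching: {(1,6), (2,7), (3,9), (5,8)}
Size: 4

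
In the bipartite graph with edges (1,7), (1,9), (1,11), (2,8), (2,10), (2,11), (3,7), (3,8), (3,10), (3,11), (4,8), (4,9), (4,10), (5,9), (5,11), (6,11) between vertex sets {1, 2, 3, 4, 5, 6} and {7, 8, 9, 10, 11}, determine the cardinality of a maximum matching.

Step 1: List the neighbors of each left vertex:
  1: 7, 9, 11
  2: 8, 10, 11
  3: 7, 8, 10, 11
  4: 8, 9, 10
  5: 9, 11
  6: 11

Step 2: Greedily match left vertices, then look for augmenting paths:
  Match 1 -- 7
  Match 2 -- 8
  Match 3 -- 10
  Match 4 -- 9
  Match 5 -- 11
  No augmenting path remains.

Step 3: Verify this is maximum:
  Matching size 5 = min(|L|, |R|) = min(6, 5), which is an upper bound, so this matching is maximum.

Maximum matching: {(1,7), (2,8), (3,10), (4,9), (5,11)}
Size: 5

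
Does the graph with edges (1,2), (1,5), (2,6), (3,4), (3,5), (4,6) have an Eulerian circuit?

Step 1: Find the degree of each vertex:
  deg(1) = 2
  deg(2) = 2
  deg(3) = 2
  deg(4) = 2
  deg(5) = 2
  deg(6) = 2

Step 2: Count vertices with odd degree:
  All vertices have even degree (0 odd-degree vertices)

Step 3: Apply Euler's theorem:
  - Eulerian circuit exists iff graph is connected and all vertices have even degree
  - Eulerian path exists iff graph is connected and has 0 or 2 odd-degree vertices

Graph is connected with 0 odd-degree vertices.
Both Eulerian circuit and Eulerian path exist.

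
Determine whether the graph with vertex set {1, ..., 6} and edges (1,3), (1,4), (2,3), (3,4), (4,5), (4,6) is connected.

Step 1: Build adjacency list from edges:
  1: 3, 4
  2: 3
  3: 1, 2, 4
  4: 1, 3, 5, 6
  5: 4
  6: 4

Step 2: Run BFS/DFS from vertex 1:
  Visited: {1, 3, 4, 2, 5, 6}
  Reached 6 of 6 vertices

Step 3: All 6 vertices reached from vertex 1, so the graph is connected.
Answer: Yes, the graph is connected.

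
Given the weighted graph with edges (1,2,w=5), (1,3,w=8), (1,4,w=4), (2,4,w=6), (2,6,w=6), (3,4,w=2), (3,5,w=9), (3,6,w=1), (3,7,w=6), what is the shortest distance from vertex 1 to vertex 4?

Step 1: Build adjacency list with weights:
  1: 2(w=5), 3(w=8), 4(w=4)
  2: 1(w=5), 4(w=6), 6(w=6)
  3: 1(w=8), 4(w=2), 5(w=9), 6(w=1), 7(w=6)
  4: 1(w=4), 2(w=6), 3(w=2)
  5: 3(w=9)
  6: 2(w=6), 3(w=1)
  7: 3(w=6)

Step 2: Apply Dijkstra's algorithm from vertex 1:
  Visit vertex 1 (distance=0)
    Update dist[2] = 5
    Update dist[3] = 8
    Update dist[4] = 4
  Visit vertex 4 (distance=4)
    Update dist[3] = 6

Step 3: Shortest path: 1 -> 4
Total weight: 4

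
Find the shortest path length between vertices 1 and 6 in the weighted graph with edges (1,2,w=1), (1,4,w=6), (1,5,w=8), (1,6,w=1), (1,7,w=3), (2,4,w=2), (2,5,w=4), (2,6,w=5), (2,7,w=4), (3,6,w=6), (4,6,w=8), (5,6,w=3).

Step 1: Build adjacency list with weights:
  1: 2(w=1), 4(w=6), 5(w=8), 6(w=1), 7(w=3)
  2: 1(w=1), 4(w=2), 5(w=4), 6(w=5), 7(w=4)
  3: 6(w=6)
  4: 1(w=6), 2(w=2), 6(w=8)
  5: 1(w=8), 2(w=4), 6(w=3)
  6: 1(w=1), 2(w=5), 3(w=6), 4(w=8), 5(w=3)
  7: 1(w=3), 2(w=4)

Step 2: Apply Dijkstra's algorithm from vertex 1:
  Visit vertex 1 (distance=0)
    Update dist[2] = 1
    Update dist[4] = 6
    Update dist[5] = 8
    Update dist[6] = 1
    Update dist[7] = 3
  Visit vertex 2 (distance=1)
    Update dist[4] = 3
    Update dist[5] = 5
  Visit vertex 6 (distance=1)
    Update dist[3] = 7
    Update dist[5] = 4

Step 3: Shortest path: 1 -> 6
Total weight: 1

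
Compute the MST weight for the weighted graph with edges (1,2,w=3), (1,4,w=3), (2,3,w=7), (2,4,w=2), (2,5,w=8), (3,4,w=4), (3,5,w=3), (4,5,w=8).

Apply Kruskal's algorithm (sort edges by weight, add if no cycle):

Sorted edges by weight:
  (2,4) w=2
  (1,4) w=3
  (1,2) w=3
  (3,5) w=3
  (3,4) w=4
  (2,3) w=7
  (2,5) w=8
  (4,5) w=8

Add edge (2,4) w=2 -- no cycle. Running total: 2
Add edge (1,4) w=3 -- no cycle. Running total: 5
Skip edge (1,2) w=3 -- would create cycle
Add edge (3,5) w=3 -- no cycle. Running total: 8
Add edge (3,4) w=4 -- no cycle. Running total: 12

MST edges: (2,4,w=2), (1,4,w=3), (3,5,w=3), (3,4,w=4)
Total MST weight: 2 + 3 + 3 + 4 = 12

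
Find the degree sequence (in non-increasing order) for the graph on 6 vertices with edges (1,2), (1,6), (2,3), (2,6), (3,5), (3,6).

Step 1: Count edges incident to each vertex:
  deg(1) = 2 (neighbors: 2, 6)
  deg(2) = 3 (neighbors: 1, 3, 6)
  deg(3) = 3 (neighbors: 2, 5, 6)
  deg(4) = 0 (neighbors: none)
  deg(5) = 1 (neighbors: 3)
  deg(6) = 3 (neighbors: 1, 2, 3)

Step 2: Sort degrees in non-increasing order:
  Degrees: [2, 3, 3, 0, 1, 3] -> sorted: [3, 3, 3, 2, 1, 0]

Degree sequence: [3, 3, 3, 2, 1, 0]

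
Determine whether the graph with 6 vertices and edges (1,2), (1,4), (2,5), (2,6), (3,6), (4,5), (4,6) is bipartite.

Step 1: Attempt 2-coloring using BFS:
  Start at vertex 1, assign color 0
  Color vertex 2 with color 1 (neighbor of 1)
  Color vertex 4 with color 1 (neighbor of 1)
  Color vertex 5 with color 0 (neighbor of 2)
  Color vertex 6 with color 0 (neighbor of 2)
  Color vertex 3 with color 1 (neighbor of 6)

Step 2: 2-coloring succeeded. No conflicts found.
  Set A (color 0): {1, 5, 6}
  Set B (color 1): {2, 3, 4}

The graph is bipartite with partition {1, 5, 6}, {2, 3, 4}.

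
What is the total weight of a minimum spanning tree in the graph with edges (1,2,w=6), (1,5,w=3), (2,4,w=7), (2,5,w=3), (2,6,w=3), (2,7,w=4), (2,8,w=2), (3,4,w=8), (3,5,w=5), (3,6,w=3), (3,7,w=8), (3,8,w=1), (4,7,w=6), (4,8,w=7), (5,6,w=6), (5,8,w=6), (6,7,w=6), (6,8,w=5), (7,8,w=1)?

Apply Kruskal's algorithm (sort edges by weight, add if no cycle):

Sorted edges by weight:
  (3,8) w=1
  (7,8) w=1
  (2,8) w=2
  (1,5) w=3
  (2,5) w=3
  (2,6) w=3
  (3,6) w=3
  (2,7) w=4
  (3,5) w=5
  (6,8) w=5
  (1,2) w=6
  (4,7) w=6
  (5,8) w=6
  (5,6) w=6
  (6,7) w=6
  (2,4) w=7
  (4,8) w=7
  (3,4) w=8
  (3,7) w=8

Add edge (3,8) w=1 -- no cycle. Running total: 1
Add edge (7,8) w=1 -- no cycle. Running total: 2
Add edge (2,8) w=2 -- no cycle. Running total: 4
Add edge (1,5) w=3 -- no cycle. Running total: 7
Add edge (2,5) w=3 -- no cycle. Running total: 10
Add edge (2,6) w=3 -- no cycle. Running total: 13
Skip edge (3,6) w=3 -- would create cycle
Skip edge (2,7) w=4 -- would create cycle
Skip edge (3,5) w=5 -- would create cycle
Skip edge (6,8) w=5 -- would create cycle
Skip edge (1,2) w=6 -- would create cycle
Add edge (4,7) w=6 -- no cycle. Running total: 19

MST edges: (3,8,w=1), (7,8,w=1), (2,8,w=2), (1,5,w=3), (2,5,w=3), (2,6,w=3), (4,7,w=6)
Total MST weight: 1 + 1 + 2 + 3 + 3 + 3 + 6 = 19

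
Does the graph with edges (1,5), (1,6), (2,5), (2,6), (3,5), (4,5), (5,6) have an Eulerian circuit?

Step 1: Find the degree of each vertex:
  deg(1) = 2
  deg(2) = 2
  deg(3) = 1
  deg(4) = 1
  deg(5) = 5
  deg(6) = 3

Step 2: Count vertices with odd degree:
  Odd-degree vertices: 3, 4, 5, 6 (4 total)

Step 3: Apply Euler's theorem:
  - Eulerian circuit exists iff graph is connected and all vertices have even degree
  - Eulerian path exists iff graph is connected and has 0 or 2 odd-degree vertices

Graph has 4 odd-degree vertices (need 0 or 2).
Neither Eulerian path nor Eulerian circuit exists.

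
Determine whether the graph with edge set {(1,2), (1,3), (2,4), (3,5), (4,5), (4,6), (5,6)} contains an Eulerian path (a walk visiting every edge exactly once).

Step 1: Find the degree of each vertex:
  deg(1) = 2
  deg(2) = 2
  deg(3) = 2
  deg(4) = 3
  deg(5) = 3
  deg(6) = 2

Step 2: Count vertices with odd degree:
  Odd-degree vertices: 4, 5 (2 total)

Step 3: Apply Euler's theorem:
  - Eulerian circuit exists iff graph is connected and all vertices have even degree
  - Eulerian path exists iff graph is connected and has 0 or 2 odd-degree vertices

Graph is connected with exactly 2 odd-degree vertices (4, 5).
Eulerian path exists (starting and ending at the odd-degree vertices), but no Eulerian circuit.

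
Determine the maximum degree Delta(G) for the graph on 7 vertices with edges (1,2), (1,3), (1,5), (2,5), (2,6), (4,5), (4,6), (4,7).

Step 1: Count edges incident to each vertex:
  deg(1) = 3 (neighbors: 2, 3, 5)
  deg(2) = 3 (neighbors: 1, 5, 6)
  deg(3) = 1 (neighbors: 1)
  deg(4) = 3 (neighbors: 5, 6, 7)
  deg(5) = 3 (neighbors: 1, 2, 4)
  deg(6) = 2 (neighbors: 2, 4)
  deg(7) = 1 (neighbors: 4)

Step 2: Find maximum:
  max(3, 3, 1, 3, 3, 2, 1) = 3 (vertex 1)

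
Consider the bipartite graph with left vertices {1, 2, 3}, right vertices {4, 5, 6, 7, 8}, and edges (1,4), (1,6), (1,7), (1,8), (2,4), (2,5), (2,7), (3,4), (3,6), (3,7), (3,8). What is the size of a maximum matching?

Step 1: List the neighbors of each left vertex:
  1: 4, 6, 7, 8
  2: 4, 5, 7
  3: 4, 6, 7, 8

Step 2: Greedily match left vertices, then look for augmenting paths:
  Match 1 -- 4
  Match 2 -- 5
  Match 3 -- 6
  No augmenting path remains.

Step 3: Verify this is maximum:
  Matching size 3 = min(|L|, |R|) = min(3, 5), which is an upper bound, so this matching is maximum.

Maximum matching: {(1,4), (2,5), (3,6)}
Size: 3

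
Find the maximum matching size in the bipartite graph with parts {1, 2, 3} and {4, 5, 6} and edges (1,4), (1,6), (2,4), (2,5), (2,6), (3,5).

Step 1: List the neighbors of each left vertex:
  1: 4, 6
  2: 4, 5, 6
  3: 5

Step 2: Greedily match left vertices, then look for augmenting paths:
  Match 1 -- 4
  Match 2 -- 6
  Match 3 -- 5
  No augmenting path remains.

Step 3: Verify this is maximum:
  Matching size 3 = min(|L|, |R|) = min(3, 3), which is an upper bound, so this matching is maximum.

Maximum matching: {(1,4), (2,6), (3,5)}
Size: 3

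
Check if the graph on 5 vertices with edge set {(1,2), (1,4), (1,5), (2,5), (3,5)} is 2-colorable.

Step 1: Attempt 2-coloring using BFS:
  Start at vertex 1, assign color 0
  Color vertex 2 with color 1 (neighbor of 1)
  Color vertex 4 with color 1 (neighbor of 1)
  Color vertex 5 with color 1 (neighbor of 1)

Step 2: Conflict found! Vertices 2 and 5 are adjacent but have the same color.
This means the graph contains an odd cycle.

The graph is NOT bipartite.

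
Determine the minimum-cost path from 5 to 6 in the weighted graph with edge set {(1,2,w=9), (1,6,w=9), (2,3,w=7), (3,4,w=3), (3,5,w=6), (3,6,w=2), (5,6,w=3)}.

Step 1: Build adjacency list with weights:
  1: 2(w=9), 6(w=9)
  2: 1(w=9), 3(w=7)
  3: 2(w=7), 4(w=3), 5(w=6), 6(w=2)
  4: 3(w=3)
  5: 3(w=6), 6(w=3)
  6: 1(w=9), 3(w=2), 5(w=3)

Step 2: Apply Dijkstra's algorithm from vertex 5:
  Visit vertex 5 (distance=0)
    Update dist[3] = 6
    Update dist[6] = 3
  Visit vertex 6 (distance=3)
    Update dist[1] = 12
    Update dist[3] = 5

Step 3: Shortest path: 5 -> 6
Total weight: 3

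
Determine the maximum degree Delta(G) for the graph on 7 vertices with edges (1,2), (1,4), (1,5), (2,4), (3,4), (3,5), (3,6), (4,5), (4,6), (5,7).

Step 1: Count edges incident to each vertex:
  deg(1) = 3 (neighbors: 2, 4, 5)
  deg(2) = 2 (neighbors: 1, 4)
  deg(3) = 3 (neighbors: 4, 5, 6)
  deg(4) = 5 (neighbors: 1, 2, 3, 5, 6)
  deg(5) = 4 (neighbors: 1, 3, 4, 7)
  deg(6) = 2 (neighbors: 3, 4)
  deg(7) = 1 (neighbors: 5)

Step 2: Find maximum:
  max(3, 2, 3, 5, 4, 2, 1) = 5 (vertex 4)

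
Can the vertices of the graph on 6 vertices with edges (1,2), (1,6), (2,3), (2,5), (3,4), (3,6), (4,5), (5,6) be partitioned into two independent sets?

Step 1: Attempt 2-coloring using BFS:
  Start at vertex 1, assign color 0
  Color vertex 2 with color 1 (neighbor of 1)
  Color vertex 6 with color 1 (neighbor of 1)
  Color vertex 3 with color 0 (neighbor of 2)
  Color vertex 5 with color 0 (neighbor of 2)
  Color vertex 4 with color 1 (neighbor of 3)

Step 2: 2-coloring succeeded. No conflicts found.
  Set A (color 0): {1, 3, 5}
  Set B (color 1): {2, 4, 6}

The graph is bipartite with partition {1, 3, 5}, {2, 4, 6}.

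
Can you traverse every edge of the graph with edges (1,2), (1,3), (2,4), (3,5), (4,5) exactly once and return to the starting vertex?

Step 1: Find the degree of each vertex:
  deg(1) = 2
  deg(2) = 2
  deg(3) = 2
  deg(4) = 2
  deg(5) = 2

Step 2: Count vertices with odd degree:
  All vertices have even degree (0 odd-degree vertices)

Step 3: Apply Euler's theorem:
  - Eulerian circuit exists iff graph is connected and all vertices have even degree
  - Eulerian path exists iff graph is connected and has 0 or 2 odd-degree vertices

Graph is connected with 0 odd-degree vertices.
Both Eulerian circuit and Eulerian path exist.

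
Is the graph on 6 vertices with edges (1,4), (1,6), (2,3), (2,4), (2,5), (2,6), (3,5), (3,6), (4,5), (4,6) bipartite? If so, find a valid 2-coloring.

Step 1: Attempt 2-coloring using BFS:
  Start at vertex 1, assign color 0
  Color vertex 4 with color 1 (neighbor of 1)
  Color vertex 6 with color 1 (neighbor of 1)
  Color vertex 2 with color 0 (neighbor of 4)
  Color vertex 5 with color 0 (neighbor of 4)

Step 2: Conflict found! Vertices 4 and 6 are adjacent but have the same color.
This means the graph contains an odd cycle.

The graph is NOT bipartite.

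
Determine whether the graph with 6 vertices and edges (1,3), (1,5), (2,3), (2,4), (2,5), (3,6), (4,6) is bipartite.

Step 1: Attempt 2-coloring using BFS:
  Start at vertex 1, assign color 0
  Color vertex 3 with color 1 (neighbor of 1)
  Color vertex 5 with color 1 (neighbor of 1)
  Color vertex 2 with color 0 (neighbor of 3)
  Color vertex 6 with color 0 (neighbor of 3)
  Color vertex 4 with color 1 (neighbor of 2)

Step 2: 2-coloring succeeded. No conflicts found.
  Set A (color 0): {1, 2, 6}
  Set B (color 1): {3, 4, 5}

The graph is bipartite with partition {1, 2, 6}, {3, 4, 5}.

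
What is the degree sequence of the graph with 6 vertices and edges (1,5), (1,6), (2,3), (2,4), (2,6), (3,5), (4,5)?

Step 1: Count edges incident to each vertex:
  deg(1) = 2 (neighbors: 5, 6)
  deg(2) = 3 (neighbors: 3, 4, 6)
  deg(3) = 2 (neighbors: 2, 5)
  deg(4) = 2 (neighbors: 2, 5)
  deg(5) = 3 (neighbors: 1, 3, 4)
  deg(6) = 2 (neighbors: 1, 2)

Step 2: Sort degrees in non-increasing order:
  Degrees: [2, 3, 2, 2, 3, 2] -> sorted: [3, 3, 2, 2, 2, 2]

Degree sequence: [3, 3, 2, 2, 2, 2]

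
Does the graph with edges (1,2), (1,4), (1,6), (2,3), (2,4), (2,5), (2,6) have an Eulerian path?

Step 1: Find the degree of each vertex:
  deg(1) = 3
  deg(2) = 5
  deg(3) = 1
  deg(4) = 2
  deg(5) = 1
  deg(6) = 2

Step 2: Count vertices with odd degree:
  Odd-degree vertices: 1, 2, 3, 5 (4 total)

Step 3: Apply Euler's theorem:
  - Eulerian circuit exists iff graph is connected and all vertices have even degree
  - Eulerian path exists iff graph is connected and has 0 or 2 odd-degree vertices

Graph has 4 odd-degree vertices (need 0 or 2).
Neither Eulerian path nor Eulerian circuit exists.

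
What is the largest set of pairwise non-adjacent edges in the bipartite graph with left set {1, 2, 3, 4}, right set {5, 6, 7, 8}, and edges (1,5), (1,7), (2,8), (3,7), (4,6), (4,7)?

Step 1: List the neighbors of each left vertex:
  1: 5, 7
  2: 8
  3: 7
  4: 6, 7

Step 2: Greedily match left vertices, then look for augmenting paths:
  Match 1 -- 5
  Match 2 -- 8
  Match 3 -- 7
  Match 4 -- 6
  No augmenting path remains.

Step 3: Verify this is maximum:
  Matching size 4 = min(|L|, |R|) = min(4, 4), which is an upper bound, so this matching is maximum.

Maximum matching: {(1,5), (2,8), (3,7), (4,6)}
Size: 4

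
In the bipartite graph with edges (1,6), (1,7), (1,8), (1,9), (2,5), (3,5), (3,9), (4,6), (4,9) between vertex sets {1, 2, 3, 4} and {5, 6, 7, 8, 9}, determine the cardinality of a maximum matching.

Step 1: List the neighbors of each left vertex:
  1: 6, 7, 8, 9
  2: 5
  3: 5, 9
  4: 6, 9

Step 2: Greedily match left vertices, then look for augmenting paths:
  Match 1 -- 7
  Match 2 -- 5
  Match 3 -- 9
  Match 4 -- 6
  No augmenting path remains.

Step 3: Verify this is maximum:
  Matching size 4 = min(|L|, |R|) = min(4, 5), which is an upper bound, so this matching is maximum.

Maximum matching: {(1,7), (2,5), (3,9), (4,6)}
Size: 4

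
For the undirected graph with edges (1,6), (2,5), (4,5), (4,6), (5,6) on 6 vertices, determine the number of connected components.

Step 1: Build adjacency list from edges:
  1: 6
  2: 5
  3: (none)
  4: 5, 6
  5: 2, 4, 6
  6: 1, 4, 5

Step 2: Run BFS/DFS from vertex 1:
  Visited: {1, 6, 4, 5, 2}
  Reached 5 of 6 vertices

Step 3: Only 5 of 6 vertices reached. Graph is disconnected.
Connected components: {1, 2, 4, 5, 6}, {3}
Number of connected components: 2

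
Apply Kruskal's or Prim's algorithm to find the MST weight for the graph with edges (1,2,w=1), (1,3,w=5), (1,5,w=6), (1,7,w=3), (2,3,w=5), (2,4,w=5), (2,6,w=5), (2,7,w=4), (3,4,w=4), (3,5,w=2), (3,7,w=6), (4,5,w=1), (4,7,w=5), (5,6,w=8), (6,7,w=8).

Apply Kruskal's algorithm (sort edges by weight, add if no cycle):

Sorted edges by weight:
  (1,2) w=1
  (4,5) w=1
  (3,5) w=2
  (1,7) w=3
  (2,7) w=4
  (3,4) w=4
  (1,3) w=5
  (2,3) w=5
  (2,4) w=5
  (2,6) w=5
  (4,7) w=5
  (1,5) w=6
  (3,7) w=6
  (5,6) w=8
  (6,7) w=8

Add edge (1,2) w=1 -- no cycle. Running total: 1
Add edge (4,5) w=1 -- no cycle. Running total: 2
Add edge (3,5) w=2 -- no cycle. Running total: 4
Add edge (1,7) w=3 -- no cycle. Running total: 7
Skip edge (2,7) w=4 -- would create cycle
Skip edge (3,4) w=4 -- would create cycle
Add edge (1,3) w=5 -- no cycle. Running total: 12
Skip edge (2,3) w=5 -- would create cycle
Skip edge (2,4) w=5 -- would create cycle
Add edge (2,6) w=5 -- no cycle. Running total: 17

MST edges: (1,2,w=1), (4,5,w=1), (3,5,w=2), (1,7,w=3), (1,3,w=5), (2,6,w=5)
Total MST weight: 1 + 1 + 2 + 3 + 5 + 5 = 17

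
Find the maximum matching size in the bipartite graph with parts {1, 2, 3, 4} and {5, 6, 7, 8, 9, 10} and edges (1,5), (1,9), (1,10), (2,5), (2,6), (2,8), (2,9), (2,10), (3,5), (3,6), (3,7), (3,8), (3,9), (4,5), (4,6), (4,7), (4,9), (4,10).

Step 1: List the neighbors of each left vertex:
  1: 5, 9, 10
  2: 5, 6, 8, 9, 10
  3: 5, 6, 7, 8, 9
  4: 5, 6, 7, 9, 10

Step 2: Greedily match left vertices, then look for augmenting paths:
  Match 1 -- 5
  Match 2 -- 6
  Match 3 -- 7
  Match 4 -- 9
  No augmenting path remains.

Step 3: Verify this is maximum:
  Matching size 4 = min(|L|, |R|) = min(4, 6), which is an upper bound, so this matching is maximum.

Maximum matching: {(1,5), (2,6), (3,7), (4,9)}
Size: 4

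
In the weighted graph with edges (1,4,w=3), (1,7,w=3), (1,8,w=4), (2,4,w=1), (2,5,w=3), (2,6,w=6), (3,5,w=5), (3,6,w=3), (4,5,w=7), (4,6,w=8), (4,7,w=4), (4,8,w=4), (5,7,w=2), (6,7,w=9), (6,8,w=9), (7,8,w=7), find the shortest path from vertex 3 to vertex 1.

Step 1: Build adjacency list with weights:
  1: 4(w=3), 7(w=3), 8(w=4)
  2: 4(w=1), 5(w=3), 6(w=6)
  3: 5(w=5), 6(w=3)
  4: 1(w=3), 2(w=1), 5(w=7), 6(w=8), 7(w=4), 8(w=4)
  5: 2(w=3), 3(w=5), 4(w=7), 7(w=2)
  6: 2(w=6), 3(w=3), 4(w=8), 7(w=9), 8(w=9)
  7: 1(w=3), 4(w=4), 5(w=2), 6(w=9), 8(w=7)
  8: 1(w=4), 4(w=4), 6(w=9), 7(w=7)

Step 2: Apply Dijkstra's algorithm from vertex 3:
  Visit vertex 3 (distance=0)
    Update dist[5] = 5
    Update dist[6] = 3
  Visit vertex 6 (distance=3)
    Update dist[2] = 9
    Update dist[4] = 11
    Update dist[7] = 12
    Update dist[8] = 12
  Visit vertex 5 (distance=5)
    Update dist[2] = 8
    Update dist[7] = 7
  Visit vertex 7 (distance=7)
    Update dist[1] = 10
  Visit vertex 2 (distance=8)
    Update dist[4] = 9
  Visit vertex 4 (distance=9)
  Visit vertex 1 (distance=10)

Step 3: Shortest path: 3 -> 5 -> 7 -> 1
Total weight: 5 + 2 + 3 = 10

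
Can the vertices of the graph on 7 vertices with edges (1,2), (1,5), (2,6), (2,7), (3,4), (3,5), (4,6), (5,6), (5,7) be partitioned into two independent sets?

Step 1: Attempt 2-coloring using BFS:
  Start at vertex 1, assign color 0
  Color vertex 2 with color 1 (neighbor of 1)
  Color vertex 5 with color 1 (neighbor of 1)
  Color vertex 6 with color 0 (neighbor of 2)
  Color vertex 7 with color 0 (neighbor of 2)
  Color vertex 3 with color 0 (neighbor of 5)
  Color vertex 4 with color 1 (neighbor of 6)

Step 2: 2-coloring succeeded. No conflicts found.
  Set A (color 0): {1, 3, 6, 7}
  Set B (color 1): {2, 4, 5}

The graph is bipartite with partition {1, 3, 6, 7}, {2, 4, 5}.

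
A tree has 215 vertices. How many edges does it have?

A tree on n vertices always has exactly n - 1 edges.
For n = 215: edges = 215 - 1 = 214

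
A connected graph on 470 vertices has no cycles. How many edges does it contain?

A tree on n vertices always has exactly n - 1 edges.
For n = 470: edges = 470 - 1 = 469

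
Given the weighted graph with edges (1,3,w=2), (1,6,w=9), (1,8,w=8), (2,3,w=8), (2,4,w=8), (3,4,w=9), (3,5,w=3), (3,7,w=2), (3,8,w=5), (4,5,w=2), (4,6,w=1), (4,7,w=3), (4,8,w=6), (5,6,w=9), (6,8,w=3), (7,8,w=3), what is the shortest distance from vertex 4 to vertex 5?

Step 1: Build adjacency list with weights:
  1: 3(w=2), 6(w=9), 8(w=8)
  2: 3(w=8), 4(w=8)
  3: 1(w=2), 2(w=8), 4(w=9), 5(w=3), 7(w=2), 8(w=5)
  4: 2(w=8), 3(w=9), 5(w=2), 6(w=1), 7(w=3), 8(w=6)
  5: 3(w=3), 4(w=2), 6(w=9)
  6: 1(w=9), 4(w=1), 5(w=9), 8(w=3)
  7: 3(w=2), 4(w=3), 8(w=3)
  8: 1(w=8), 3(w=5), 4(w=6), 6(w=3), 7(w=3)

Step 2: Apply Dijkstra's algorithm from vertex 4:
  Visit vertex 4 (distance=0)
    Update dist[2] = 8
    Update dist[3] = 9
    Update dist[5] = 2
    Update dist[6] = 1
    Update dist[7] = 3
    Update dist[8] = 6
  Visit vertex 6 (distance=1)
    Update dist[1] = 10
    Update dist[8] = 4
  Visit vertex 5 (distance=2)
    Update dist[3] = 5

Step 3: Shortest path: 4 -> 5
Total weight: 2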